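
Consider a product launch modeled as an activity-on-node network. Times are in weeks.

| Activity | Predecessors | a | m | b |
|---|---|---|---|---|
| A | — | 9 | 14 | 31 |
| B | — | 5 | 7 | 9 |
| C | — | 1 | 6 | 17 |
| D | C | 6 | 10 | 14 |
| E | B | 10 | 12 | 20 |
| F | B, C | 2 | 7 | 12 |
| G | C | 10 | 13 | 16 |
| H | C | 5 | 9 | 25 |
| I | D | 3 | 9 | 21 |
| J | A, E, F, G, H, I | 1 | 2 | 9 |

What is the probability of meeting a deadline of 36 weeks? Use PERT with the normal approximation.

0.912

te_A = (9 + 4·14 + 31)/6 = 96/6 = 16; σ²_A = ((31−9)/6)² = 13.444
te_B = (5 + 4·7 + 9)/6 = 42/6 = 7; σ²_B = ((9−5)/6)² = 0.444
te_C = (1 + 4·6 + 17)/6 = 42/6 = 7; σ²_C = ((17−1)/6)² = 7.111
te_D = (6 + 4·10 + 14)/6 = 60/6 = 10; σ²_D = ((14−6)/6)² = 1.778
te_E = (10 + 4·12 + 20)/6 = 78/6 = 13; σ²_E = ((20−10)/6)² = 2.778
te_F = (2 + 4·7 + 12)/6 = 42/6 = 7; σ²_F = ((12−2)/6)² = 2.778
te_G = (10 + 4·13 + 16)/6 = 78/6 = 13; σ²_G = ((16−10)/6)² = 1.000
te_H = (5 + 4·9 + 25)/6 = 66/6 = 11; σ²_H = ((25−5)/6)² = 11.111
te_I = (3 + 4·9 + 21)/6 = 60/6 = 10; σ²_I = ((21−3)/6)² = 9.000
te_J = (1 + 4·2 + 9)/6 = 18/6 = 3; σ²_J = ((9−1)/6)² = 1.778

Forward pass:
ES_A = 0; EF_A = 16
ES_B = 0; EF_B = 7
ES_C = 0; EF_C = 7
ES_D = 7; EF_D = 7+10 = 17
ES_E = 7; EF_E = 7+13 = 20
ES_F = max(EF_B=7, EF_C=7) = 7; EF_F = 7+7 = 14
ES_G = 7; EF_G = 7+13 = 20
ES_H = 7; EF_H = 7+11 = 18
ES_I = 17; EF_I = 17+10 = 27
ES_J = max(EF_A=16, EF_E=20, EF_F=14, EF_G=20, EF_H=18, EF_I=27) = 27; EF_J = 27+3 = 30
Expected project duration μ = 30 weeks. Critical path: C → D → I → J.

Variance along critical path = 7.111 + 1.778 + 9.000 + 1.778 = 19.667; σ = √19.667 = 4.435 weeks.
Z = (36 − 30) / 4.435 = 1.353
P(T ≤ 36) = Φ(1.353) ≈ 0.912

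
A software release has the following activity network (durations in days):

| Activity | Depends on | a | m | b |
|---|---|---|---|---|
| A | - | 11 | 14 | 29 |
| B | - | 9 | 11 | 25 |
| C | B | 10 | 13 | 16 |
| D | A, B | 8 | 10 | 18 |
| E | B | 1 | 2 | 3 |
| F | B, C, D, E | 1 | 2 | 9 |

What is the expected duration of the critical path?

te_A = (11 + 4·14 + 29)/6 = 96/6 = 16
te_B = (9 + 4·11 + 25)/6 = 78/6 = 13
te_C = (10 + 4·13 + 16)/6 = 78/6 = 13
te_D = (8 + 4·10 + 18)/6 = 66/6 = 11
te_E = (1 + 4·2 + 3)/6 = 12/6 = 2
te_F = (1 + 4·2 + 9)/6 = 18/6 = 3

Forward pass:
ES_A = 0; EF_A = 16
ES_B = 0; EF_B = 13
ES_C = 13; EF_C = 13+13 = 26
ES_D = max(EF_A=16, EF_B=13) = 16; EF_D = 16+11 = 27
ES_E = 13; EF_E = 13+2 = 15
ES_F = max(EF_B=13, EF_C=26, EF_D=27, EF_E=15) = 27; EF_F = 27+3 = 30
Expected project duration μ = 30 days. Critical path: A → D → F.

30 days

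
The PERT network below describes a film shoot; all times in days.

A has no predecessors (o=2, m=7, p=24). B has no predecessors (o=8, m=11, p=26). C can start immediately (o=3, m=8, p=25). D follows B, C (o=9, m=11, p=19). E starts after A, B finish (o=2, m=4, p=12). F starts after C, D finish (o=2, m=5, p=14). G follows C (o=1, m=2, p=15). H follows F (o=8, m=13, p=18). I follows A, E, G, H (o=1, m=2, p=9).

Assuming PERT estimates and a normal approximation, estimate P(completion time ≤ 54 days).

0.940

te_A = (2 + 4·7 + 24)/6 = 54/6 = 9; σ²_A = ((24−2)/6)² = 13.444
te_B = (8 + 4·11 + 26)/6 = 78/6 = 13; σ²_B = ((26−8)/6)² = 9.000
te_C = (3 + 4·8 + 25)/6 = 60/6 = 10; σ²_C = ((25−3)/6)² = 13.444
te_D = (9 + 4·11 + 19)/6 = 72/6 = 12; σ²_D = ((19−9)/6)² = 2.778
te_E = (2 + 4·4 + 12)/6 = 30/6 = 5; σ²_E = ((12−2)/6)² = 2.778
te_F = (2 + 4·5 + 14)/6 = 36/6 = 6; σ²_F = ((14−2)/6)² = 4.000
te_G = (1 + 4·2 + 15)/6 = 24/6 = 4; σ²_G = ((15−1)/6)² = 5.444
te_H = (8 + 4·13 + 18)/6 = 78/6 = 13; σ²_H = ((18−8)/6)² = 2.778
te_I = (1 + 4·2 + 9)/6 = 18/6 = 3; σ²_I = ((9−1)/6)² = 1.778

Forward pass:
ES_A = 0; EF_A = 9
ES_B = 0; EF_B = 13
ES_C = 0; EF_C = 10
ES_D = max(EF_B=13, EF_C=10) = 13; EF_D = 13+12 = 25
ES_E = max(EF_A=9, EF_B=13) = 13; EF_E = 13+5 = 18
ES_F = max(EF_C=10, EF_D=25) = 25; EF_F = 25+6 = 31
ES_G = 10; EF_G = 10+4 = 14
ES_H = 31; EF_H = 31+13 = 44
ES_I = max(EF_A=9, EF_E=18, EF_G=14, EF_H=44) = 44; EF_I = 44+3 = 47
Expected project duration μ = 47 days. Critical path: B → D → F → H → I.

Variance along critical path = 9.000 + 2.778 + 4.000 + 2.778 + 1.778 = 20.333; σ = √20.333 = 4.509 days.
Z = (54 − 47) / 4.509 = 1.552
P(T ≤ 54) = Φ(1.552) ≈ 0.940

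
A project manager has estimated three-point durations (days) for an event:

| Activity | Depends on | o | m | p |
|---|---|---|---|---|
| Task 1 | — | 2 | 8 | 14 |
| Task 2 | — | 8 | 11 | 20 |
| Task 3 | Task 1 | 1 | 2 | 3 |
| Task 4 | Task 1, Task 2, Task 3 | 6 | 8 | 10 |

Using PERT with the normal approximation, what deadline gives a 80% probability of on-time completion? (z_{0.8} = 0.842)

te_Task 1 = (2 + 4·8 + 14)/6 = 48/6 = 8; σ²_Task 1 = ((14−2)/6)² = 4.000
te_Task 2 = (8 + 4·11 + 20)/6 = 72/6 = 12; σ²_Task 2 = ((20−8)/6)² = 4.000
te_Task 3 = (1 + 4·2 + 3)/6 = 12/6 = 2; σ²_Task 3 = ((3−1)/6)² = 0.111
te_Task 4 = (6 + 4·8 + 10)/6 = 48/6 = 8; σ²_Task 4 = ((10−6)/6)² = 0.444

Forward pass:
ES_Task 1 = 0; EF_Task 1 = 8
ES_Task 2 = 0; EF_Task 2 = 12
ES_Task 3 = 8; EF_Task 3 = 8+2 = 10
ES_Task 4 = max(EF_Task 1=8, EF_Task 2=12, EF_Task 3=10) = 12; EF_Task 4 = 12+8 = 20
Expected project duration μ = 20 days. Critical path: Task 2 → Task 4.

Variance along critical path = 4.000 + 0.444 = 4.444; σ = 2.108 days.
D = μ + z·σ = 20 + 0.842·2.108 = 21.8 days

21.8 days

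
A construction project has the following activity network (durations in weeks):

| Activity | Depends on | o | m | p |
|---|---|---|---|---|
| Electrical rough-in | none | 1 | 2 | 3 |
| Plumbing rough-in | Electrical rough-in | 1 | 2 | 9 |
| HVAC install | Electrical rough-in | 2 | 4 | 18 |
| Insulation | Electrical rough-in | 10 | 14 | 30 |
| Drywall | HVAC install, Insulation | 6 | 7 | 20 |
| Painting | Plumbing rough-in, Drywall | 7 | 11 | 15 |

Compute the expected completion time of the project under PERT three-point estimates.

38 weeks

te_Electrical rough-in = (1 + 4·2 + 3)/6 = 12/6 = 2
te_Plumbing rough-in = (1 + 4·2 + 9)/6 = 18/6 = 3
te_HVAC install = (2 + 4·4 + 18)/6 = 36/6 = 6
te_Insulation = (10 + 4·14 + 30)/6 = 96/6 = 16
te_Drywall = (6 + 4·7 + 20)/6 = 54/6 = 9
te_Painting = (7 + 4·11 + 15)/6 = 66/6 = 11

Forward pass:
ES_Electrical rough-in = 0; EF_Electrical rough-in = 2
ES_Plumbing rough-in = 2; EF_Plumbing rough-in = 2+3 = 5
ES_HVAC install = 2; EF_HVAC install = 2+6 = 8
ES_Insulation = 2; EF_Insulation = 2+16 = 18
ES_Drywall = max(EF_HVAC install=8, EF_Insulation=18) = 18; EF_Drywall = 18+9 = 27
ES_Painting = max(EF_Plumbing rough-in=5, EF_Drywall=27) = 27; EF_Painting = 27+11 = 38
Expected project duration μ = 38 weeks. Critical path: Electrical rough-in → Insulation → Drywall → Painting.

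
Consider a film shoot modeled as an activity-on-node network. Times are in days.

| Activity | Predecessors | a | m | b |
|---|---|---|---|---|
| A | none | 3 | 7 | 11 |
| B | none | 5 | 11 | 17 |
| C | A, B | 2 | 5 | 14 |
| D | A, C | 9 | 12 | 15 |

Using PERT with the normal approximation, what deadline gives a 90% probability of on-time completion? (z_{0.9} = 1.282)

32.8 days

te_A = (3 + 4·7 + 11)/6 = 42/6 = 7; σ²_A = ((11−3)/6)² = 1.778
te_B = (5 + 4·11 + 17)/6 = 66/6 = 11; σ²_B = ((17−5)/6)² = 4.000
te_C = (2 + 4·5 + 14)/6 = 36/6 = 6; σ²_C = ((14−2)/6)² = 4.000
te_D = (9 + 4·12 + 15)/6 = 72/6 = 12; σ²_D = ((15−9)/6)² = 1.000

Forward pass:
ES_A = 0; EF_A = 7
ES_B = 0; EF_B = 11
ES_C = max(EF_A=7, EF_B=11) = 11; EF_C = 11+6 = 17
ES_D = max(EF_A=7, EF_C=17) = 17; EF_D = 17+12 = 29
Expected project duration μ = 29 days. Critical path: B → C → D.

Variance along critical path = 4.000 + 4.000 + 1.000 = 9.000; σ = 3.000 days.
D = μ + z·σ = 29 + 1.282·3.000 = 32.8 days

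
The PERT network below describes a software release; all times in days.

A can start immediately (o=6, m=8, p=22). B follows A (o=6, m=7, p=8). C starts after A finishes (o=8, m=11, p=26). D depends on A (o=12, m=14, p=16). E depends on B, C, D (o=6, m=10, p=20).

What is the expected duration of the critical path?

35 days

te_A = (6 + 4·8 + 22)/6 = 60/6 = 10
te_B = (6 + 4·7 + 8)/6 = 42/6 = 7
te_C = (8 + 4·11 + 26)/6 = 78/6 = 13
te_D = (12 + 4·14 + 16)/6 = 84/6 = 14
te_E = (6 + 4·10 + 20)/6 = 66/6 = 11

Forward pass:
ES_A = 0; EF_A = 10
ES_B = 10; EF_B = 10+7 = 17
ES_C = 10; EF_C = 10+13 = 23
ES_D = 10; EF_D = 10+14 = 24
ES_E = max(EF_B=17, EF_C=23, EF_D=24) = 24; EF_E = 24+11 = 35
Expected project duration μ = 35 days. Critical path: A → D → E.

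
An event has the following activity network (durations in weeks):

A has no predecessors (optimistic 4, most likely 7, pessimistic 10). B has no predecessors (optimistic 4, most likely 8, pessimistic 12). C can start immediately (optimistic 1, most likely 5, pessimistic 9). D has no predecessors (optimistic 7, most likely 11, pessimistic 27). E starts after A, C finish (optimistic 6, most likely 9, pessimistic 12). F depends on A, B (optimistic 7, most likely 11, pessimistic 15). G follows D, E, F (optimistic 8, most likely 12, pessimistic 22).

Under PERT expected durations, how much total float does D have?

te_A = (4 + 4·7 + 10)/6 = 42/6 = 7
te_B = (4 + 4·8 + 12)/6 = 48/6 = 8
te_C = (1 + 4·5 + 9)/6 = 30/6 = 5
te_D = (7 + 4·11 + 27)/6 = 78/6 = 13
te_E = (6 + 4·9 + 12)/6 = 54/6 = 9
te_F = (7 + 4·11 + 15)/6 = 66/6 = 11
te_G = (8 + 4·12 + 22)/6 = 78/6 = 13

Forward pass:
ES_A = 0; EF_A = 7
ES_B = 0; EF_B = 8
ES_C = 0; EF_C = 5
ES_D = 0; EF_D = 13
ES_E = max(EF_A=7, EF_C=5) = 7; EF_E = 7+9 = 16
ES_F = max(EF_A=7, EF_B=8) = 8; EF_F = 8+11 = 19
ES_G = max(EF_D=13, EF_E=16, EF_F=19) = 19; EF_G = 19+13 = 32
Expected project duration μ = 32 weeks. Critical path: B → F → G.

Backward pass:
LF_G = 32; LS_G = 32−13 = 19
LF_F = LS_G = 19; LS_F = 19−11 = 8
LF_E = LS_G = 19; LS_E = 19−9 = 10
LF_D = LS_G = 19; LS_D = 19−13 = 6
LF_C = LS_E = 10; LS_C = 10−5 = 5
LF_B = LS_F = 8; LS_B = 8−8 = 0
LF_A = min(LS_E=10, LS_F=8) = 8; LS_A = 8−7 = 1
Slack_D = LS_D − ES_D = 6 − 0 = 6

6 weeks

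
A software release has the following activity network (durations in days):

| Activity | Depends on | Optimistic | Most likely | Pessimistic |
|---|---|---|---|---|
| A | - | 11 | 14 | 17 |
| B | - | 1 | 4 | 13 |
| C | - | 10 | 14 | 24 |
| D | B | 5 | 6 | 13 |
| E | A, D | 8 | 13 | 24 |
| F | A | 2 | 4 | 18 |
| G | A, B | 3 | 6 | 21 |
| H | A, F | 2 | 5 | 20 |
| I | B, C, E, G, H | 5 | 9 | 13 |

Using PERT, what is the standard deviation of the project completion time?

3.14 days

te_A = (11 + 4·14 + 17)/6 = 84/6 = 14; σ²_A = ((17−11)/6)² = 1.000
te_B = (1 + 4·4 + 13)/6 = 30/6 = 5; σ²_B = ((13−1)/6)² = 4.000
te_C = (10 + 4·14 + 24)/6 = 90/6 = 15; σ²_C = ((24−10)/6)² = 5.444
te_D = (5 + 4·6 + 13)/6 = 42/6 = 7; σ²_D = ((13−5)/6)² = 1.778
te_E = (8 + 4·13 + 24)/6 = 84/6 = 14; σ²_E = ((24−8)/6)² = 7.111
te_F = (2 + 4·4 + 18)/6 = 36/6 = 6; σ²_F = ((18−2)/6)² = 7.111
te_G = (3 + 4·6 + 21)/6 = 48/6 = 8; σ²_G = ((21−3)/6)² = 9.000
te_H = (2 + 4·5 + 20)/6 = 42/6 = 7; σ²_H = ((20−2)/6)² = 9.000
te_I = (5 + 4·9 + 13)/6 = 54/6 = 9; σ²_I = ((13−5)/6)² = 1.778

Forward pass:
ES_A = 0; EF_A = 14
ES_B = 0; EF_B = 5
ES_C = 0; EF_C = 15
ES_D = 5; EF_D = 5+7 = 12
ES_E = max(EF_A=14, EF_D=12) = 14; EF_E = 14+14 = 28
ES_F = 14; EF_F = 14+6 = 20
ES_G = max(EF_A=14, EF_B=5) = 14; EF_G = 14+8 = 22
ES_H = max(EF_A=14, EF_F=20) = 20; EF_H = 20+7 = 27
ES_I = max(EF_B=5, EF_C=15, EF_E=28, EF_G=22, EF_H=27) = 28; EF_I = 28+9 = 37
Expected project duration μ = 37 days. Critical path: A → E → I.

Variance along critical path = 1.000 + 7.111 + 1.778 = 9.889
σ = √9.889 = 3.145 days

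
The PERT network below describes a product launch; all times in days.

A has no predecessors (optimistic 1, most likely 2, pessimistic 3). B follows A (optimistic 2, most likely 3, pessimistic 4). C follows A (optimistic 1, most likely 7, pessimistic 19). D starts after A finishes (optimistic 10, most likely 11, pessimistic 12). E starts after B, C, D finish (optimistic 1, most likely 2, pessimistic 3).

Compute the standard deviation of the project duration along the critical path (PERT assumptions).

0.58 days

te_A = (1 + 4·2 + 3)/6 = 12/6 = 2; σ²_A = ((3−1)/6)² = 0.111
te_B = (2 + 4·3 + 4)/6 = 18/6 = 3; σ²_B = ((4−2)/6)² = 0.111
te_C = (1 + 4·7 + 19)/6 = 48/6 = 8; σ²_C = ((19−1)/6)² = 9.000
te_D = (10 + 4·11 + 12)/6 = 66/6 = 11; σ²_D = ((12−10)/6)² = 0.111
te_E = (1 + 4·2 + 3)/6 = 12/6 = 2; σ²_E = ((3−1)/6)² = 0.111

Forward pass:
ES_A = 0; EF_A = 2
ES_B = 2; EF_B = 2+3 = 5
ES_C = 2; EF_C = 2+8 = 10
ES_D = 2; EF_D = 2+11 = 13
ES_E = max(EF_B=5, EF_C=10, EF_D=13) = 13; EF_E = 13+2 = 15
Expected project duration μ = 15 days. Critical path: A → D → E.

Variance along critical path = 0.111 + 0.111 + 0.111 = 0.333
σ = √0.333 = 0.577 days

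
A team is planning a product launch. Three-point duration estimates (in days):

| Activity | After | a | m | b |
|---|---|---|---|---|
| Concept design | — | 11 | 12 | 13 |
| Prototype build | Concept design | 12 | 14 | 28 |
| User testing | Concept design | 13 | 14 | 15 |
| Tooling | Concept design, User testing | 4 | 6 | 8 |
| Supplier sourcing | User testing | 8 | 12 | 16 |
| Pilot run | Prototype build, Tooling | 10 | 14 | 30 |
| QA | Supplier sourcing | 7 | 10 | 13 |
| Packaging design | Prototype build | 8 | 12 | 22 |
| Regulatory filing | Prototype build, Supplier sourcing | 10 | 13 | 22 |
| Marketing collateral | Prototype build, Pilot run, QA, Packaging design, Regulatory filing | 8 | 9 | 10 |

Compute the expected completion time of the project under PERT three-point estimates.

61 days

te_Concept design = (11 + 4·12 + 13)/6 = 72/6 = 12
te_Prototype build = (12 + 4·14 + 28)/6 = 96/6 = 16
te_User testing = (13 + 4·14 + 15)/6 = 84/6 = 14
te_Tooling = (4 + 4·6 + 8)/6 = 36/6 = 6
te_Supplier sourcing = (8 + 4·12 + 16)/6 = 72/6 = 12
te_Pilot run = (10 + 4·14 + 30)/6 = 96/6 = 16
te_QA = (7 + 4·10 + 13)/6 = 60/6 = 10
te_Packaging design = (8 + 4·12 + 22)/6 = 78/6 = 13
te_Regulatory filing = (10 + 4·13 + 22)/6 = 84/6 = 14
te_Marketing collateral = (8 + 4·9 + 10)/6 = 54/6 = 9

Forward pass:
ES_Concept design = 0; EF_Concept design = 12
ES_Prototype build = 12; EF_Prototype build = 12+16 = 28
ES_User testing = 12; EF_User testing = 12+14 = 26
ES_Tooling = max(EF_Concept design=12, EF_User testing=26) = 26; EF_Tooling = 26+6 = 32
ES_Supplier sourcing = 26; EF_Supplier sourcing = 26+12 = 38
ES_Pilot run = max(EF_Prototype build=28, EF_Tooling=32) = 32; EF_Pilot run = 32+16 = 48
ES_QA = 38; EF_QA = 38+10 = 48
ES_Packaging design = 28; EF_Packaging design = 28+13 = 41
ES_Regulatory filing = max(EF_Prototype build=28, EF_Supplier sourcing=38) = 38; EF_Regulatory filing = 38+14 = 52
ES_Marketing collateral = max(EF_Prototype build=28, EF_Pilot run=48, EF_QA=48, EF_Packaging design=41, EF_Regulatory filing=52) = 52; EF_Marketing collateral = 52+9 = 61
Expected project duration μ = 61 days. Critical path: Concept design → User testing → Supplier sourcing → Regulatory filing → Marketing collateral.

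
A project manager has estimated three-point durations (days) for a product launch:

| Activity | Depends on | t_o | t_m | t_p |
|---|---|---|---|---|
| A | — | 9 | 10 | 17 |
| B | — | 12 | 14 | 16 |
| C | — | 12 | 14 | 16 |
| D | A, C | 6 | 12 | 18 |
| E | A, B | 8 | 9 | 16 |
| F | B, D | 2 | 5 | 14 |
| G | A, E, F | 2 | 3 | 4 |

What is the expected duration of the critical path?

te_A = (9 + 4·10 + 17)/6 = 66/6 = 11
te_B = (12 + 4·14 + 16)/6 = 84/6 = 14
te_C = (12 + 4·14 + 16)/6 = 84/6 = 14
te_D = (6 + 4·12 + 18)/6 = 72/6 = 12
te_E = (8 + 4·9 + 16)/6 = 60/6 = 10
te_F = (2 + 4·5 + 14)/6 = 36/6 = 6
te_G = (2 + 4·3 + 4)/6 = 18/6 = 3

Forward pass:
ES_A = 0; EF_A = 11
ES_B = 0; EF_B = 14
ES_C = 0; EF_C = 14
ES_D = max(EF_A=11, EF_C=14) = 14; EF_D = 14+12 = 26
ES_E = max(EF_A=11, EF_B=14) = 14; EF_E = 14+10 = 24
ES_F = max(EF_B=14, EF_D=26) = 26; EF_F = 26+6 = 32
ES_G = max(EF_A=11, EF_E=24, EF_F=32) = 32; EF_G = 32+3 = 35
Expected project duration μ = 35 days. Critical path: C → D → F → G.

35 days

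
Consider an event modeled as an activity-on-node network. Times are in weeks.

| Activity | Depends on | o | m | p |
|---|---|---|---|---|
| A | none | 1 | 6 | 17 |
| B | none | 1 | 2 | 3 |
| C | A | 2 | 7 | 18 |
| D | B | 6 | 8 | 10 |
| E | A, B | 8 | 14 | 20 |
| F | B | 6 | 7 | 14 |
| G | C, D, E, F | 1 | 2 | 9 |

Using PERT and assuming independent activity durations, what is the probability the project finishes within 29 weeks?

te_A = (1 + 4·6 + 17)/6 = 42/6 = 7; σ²_A = ((17−1)/6)² = 7.111
te_B = (1 + 4·2 + 3)/6 = 12/6 = 2; σ²_B = ((3−1)/6)² = 0.111
te_C = (2 + 4·7 + 18)/6 = 48/6 = 8; σ²_C = ((18−2)/6)² = 7.111
te_D = (6 + 4·8 + 10)/6 = 48/6 = 8; σ²_D = ((10−6)/6)² = 0.444
te_E = (8 + 4·14 + 20)/6 = 84/6 = 14; σ²_E = ((20−8)/6)² = 4.000
te_F = (6 + 4·7 + 14)/6 = 48/6 = 8; σ²_F = ((14−6)/6)² = 1.778
te_G = (1 + 4·2 + 9)/6 = 18/6 = 3; σ²_G = ((9−1)/6)² = 1.778

Forward pass:
ES_A = 0; EF_A = 7
ES_B = 0; EF_B = 2
ES_C = 7; EF_C = 7+8 = 15
ES_D = 2; EF_D = 2+8 = 10
ES_E = max(EF_A=7, EF_B=2) = 7; EF_E = 7+14 = 21
ES_F = 2; EF_F = 2+8 = 10
ES_G = max(EF_C=15, EF_D=10, EF_E=21, EF_F=10) = 21; EF_G = 21+3 = 24
Expected project duration μ = 24 weeks. Critical path: A → E → G.

Variance along critical path = 7.111 + 4.000 + 1.778 = 12.889; σ = √12.889 = 3.590 weeks.
Z = (29 − 24) / 3.590 = 1.393
P(T ≤ 29) = Φ(1.393) ≈ 0.918

0.918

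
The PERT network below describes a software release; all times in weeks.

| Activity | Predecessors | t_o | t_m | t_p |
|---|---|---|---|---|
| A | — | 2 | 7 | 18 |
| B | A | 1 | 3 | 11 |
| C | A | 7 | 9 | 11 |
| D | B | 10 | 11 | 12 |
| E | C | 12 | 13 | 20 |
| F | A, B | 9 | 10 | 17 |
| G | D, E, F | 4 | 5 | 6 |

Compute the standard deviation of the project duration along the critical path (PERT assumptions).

3.07 weeks

te_A = (2 + 4·7 + 18)/6 = 48/6 = 8; σ²_A = ((18−2)/6)² = 7.111
te_B = (1 + 4·3 + 11)/6 = 24/6 = 4; σ²_B = ((11−1)/6)² = 2.778
te_C = (7 + 4·9 + 11)/6 = 54/6 = 9; σ²_C = ((11−7)/6)² = 0.444
te_D = (10 + 4·11 + 12)/6 = 66/6 = 11; σ²_D = ((12−10)/6)² = 0.111
te_E = (12 + 4·13 + 20)/6 = 84/6 = 14; σ²_E = ((20−12)/6)² = 1.778
te_F = (9 + 4·10 + 17)/6 = 66/6 = 11; σ²_F = ((17−9)/6)² = 1.778
te_G = (4 + 4·5 + 6)/6 = 30/6 = 5; σ²_G = ((6−4)/6)² = 0.111

Forward pass:
ES_A = 0; EF_A = 8
ES_B = 8; EF_B = 8+4 = 12
ES_C = 8; EF_C = 8+9 = 17
ES_D = 12; EF_D = 12+11 = 23
ES_E = 17; EF_E = 17+14 = 31
ES_F = max(EF_A=8, EF_B=12) = 12; EF_F = 12+11 = 23
ES_G = max(EF_D=23, EF_E=31, EF_F=23) = 31; EF_G = 31+5 = 36
Expected project duration μ = 36 weeks. Critical path: A → C → E → G.

Variance along critical path = 7.111 + 0.444 + 1.778 + 0.111 = 9.444
σ = √9.444 = 3.073 weeks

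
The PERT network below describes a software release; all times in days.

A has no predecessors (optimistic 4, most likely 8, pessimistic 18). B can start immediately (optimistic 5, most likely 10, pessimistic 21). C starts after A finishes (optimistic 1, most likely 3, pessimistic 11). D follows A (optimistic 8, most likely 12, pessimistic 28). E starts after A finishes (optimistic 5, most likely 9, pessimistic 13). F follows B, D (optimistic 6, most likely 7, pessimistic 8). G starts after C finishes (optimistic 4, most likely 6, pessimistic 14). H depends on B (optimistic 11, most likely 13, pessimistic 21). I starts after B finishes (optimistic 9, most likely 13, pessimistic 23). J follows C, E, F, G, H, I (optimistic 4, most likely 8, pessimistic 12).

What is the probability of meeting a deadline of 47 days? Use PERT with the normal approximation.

te_A = (4 + 4·8 + 18)/6 = 54/6 = 9; σ²_A = ((18−4)/6)² = 5.444
te_B = (5 + 4·10 + 21)/6 = 66/6 = 11; σ²_B = ((21−5)/6)² = 7.111
te_C = (1 + 4·3 + 11)/6 = 24/6 = 4; σ²_C = ((11−1)/6)² = 2.778
te_D = (8 + 4·12 + 28)/6 = 84/6 = 14; σ²_D = ((28−8)/6)² = 11.111
te_E = (5 + 4·9 + 13)/6 = 54/6 = 9; σ²_E = ((13−5)/6)² = 1.778
te_F = (6 + 4·7 + 8)/6 = 42/6 = 7; σ²_F = ((8−6)/6)² = 0.111
te_G = (4 + 4·6 + 14)/6 = 42/6 = 7; σ²_G = ((14−4)/6)² = 2.778
te_H = (11 + 4·13 + 21)/6 = 84/6 = 14; σ²_H = ((21−11)/6)² = 2.778
te_I = (9 + 4·13 + 23)/6 = 84/6 = 14; σ²_I = ((23−9)/6)² = 5.444
te_J = (4 + 4·8 + 12)/6 = 48/6 = 8; σ²_J = ((12−4)/6)² = 1.778

Forward pass:
ES_A = 0; EF_A = 9
ES_B = 0; EF_B = 11
ES_C = 9; EF_C = 9+4 = 13
ES_D = 9; EF_D = 9+14 = 23
ES_E = 9; EF_E = 9+9 = 18
ES_F = max(EF_B=11, EF_D=23) = 23; EF_F = 23+7 = 30
ES_G = 13; EF_G = 13+7 = 20
ES_H = 11; EF_H = 11+14 = 25
ES_I = 11; EF_I = 11+14 = 25
ES_J = max(EF_C=13, EF_E=18, EF_F=30, EF_G=20, EF_H=25, EF_I=25) = 30; EF_J = 30+8 = 38
Expected project duration μ = 38 days. Critical path: A → D → F → J.

Variance along critical path = 5.444 + 11.111 + 0.111 + 1.778 = 18.444; σ = √18.444 = 4.295 days.
Z = (47 − 38) / 4.295 = 2.096
P(T ≤ 47) = Φ(2.096) ≈ 0.982

0.982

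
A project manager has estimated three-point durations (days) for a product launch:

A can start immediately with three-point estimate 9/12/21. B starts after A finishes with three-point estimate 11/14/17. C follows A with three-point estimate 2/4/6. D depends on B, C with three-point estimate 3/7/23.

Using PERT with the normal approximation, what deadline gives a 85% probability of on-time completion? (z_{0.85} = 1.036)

te_A = (9 + 4·12 + 21)/6 = 78/6 = 13; σ²_A = ((21−9)/6)² = 4.000
te_B = (11 + 4·14 + 17)/6 = 84/6 = 14; σ²_B = ((17−11)/6)² = 1.000
te_C = (2 + 4·4 + 6)/6 = 24/6 = 4; σ²_C = ((6−2)/6)² = 0.444
te_D = (3 + 4·7 + 23)/6 = 54/6 = 9; σ²_D = ((23−3)/6)² = 11.111

Forward pass:
ES_A = 0; EF_A = 13
ES_B = 13; EF_B = 13+14 = 27
ES_C = 13; EF_C = 13+4 = 17
ES_D = max(EF_B=27, EF_C=17) = 27; EF_D = 27+9 = 36
Expected project duration μ = 36 days. Critical path: A → B → D.

Variance along critical path = 4.000 + 1.000 + 11.111 = 16.111; σ = 4.014 days.
D = μ + z·σ = 36 + 1.036·4.014 = 40.2 days

40.2 days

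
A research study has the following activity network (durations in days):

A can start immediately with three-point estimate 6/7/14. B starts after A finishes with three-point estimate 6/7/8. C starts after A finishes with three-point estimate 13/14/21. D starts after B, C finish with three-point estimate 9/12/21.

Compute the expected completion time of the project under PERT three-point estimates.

te_A = (6 + 4·7 + 14)/6 = 48/6 = 8
te_B = (6 + 4·7 + 8)/6 = 42/6 = 7
te_C = (13 + 4·14 + 21)/6 = 90/6 = 15
te_D = (9 + 4·12 + 21)/6 = 78/6 = 13

Forward pass:
ES_A = 0; EF_A = 8
ES_B = 8; EF_B = 8+7 = 15
ES_C = 8; EF_C = 8+15 = 23
ES_D = max(EF_B=15, EF_C=23) = 23; EF_D = 23+13 = 36
Expected project duration μ = 36 days. Critical path: A → C → D.

36 days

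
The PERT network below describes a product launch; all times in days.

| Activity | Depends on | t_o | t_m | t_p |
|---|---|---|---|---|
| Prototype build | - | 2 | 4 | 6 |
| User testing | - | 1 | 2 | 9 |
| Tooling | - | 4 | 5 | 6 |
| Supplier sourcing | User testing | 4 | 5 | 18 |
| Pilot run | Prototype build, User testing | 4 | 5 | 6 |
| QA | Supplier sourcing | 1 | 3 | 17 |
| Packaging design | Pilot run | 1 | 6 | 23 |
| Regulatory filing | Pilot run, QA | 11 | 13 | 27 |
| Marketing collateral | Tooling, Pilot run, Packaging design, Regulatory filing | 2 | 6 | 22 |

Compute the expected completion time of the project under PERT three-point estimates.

te_Prototype build = (2 + 4·4 + 6)/6 = 24/6 = 4
te_User testing = (1 + 4·2 + 9)/6 = 18/6 = 3
te_Tooling = (4 + 4·5 + 6)/6 = 30/6 = 5
te_Supplier sourcing = (4 + 4·5 + 18)/6 = 42/6 = 7
te_Pilot run = (4 + 4·5 + 6)/6 = 30/6 = 5
te_QA = (1 + 4·3 + 17)/6 = 30/6 = 5
te_Packaging design = (1 + 4·6 + 23)/6 = 48/6 = 8
te_Regulatory filing = (11 + 4·13 + 27)/6 = 90/6 = 15
te_Marketing collateral = (2 + 4·6 + 22)/6 = 48/6 = 8

Forward pass:
ES_Prototype build = 0; EF_Prototype build = 4
ES_User testing = 0; EF_User testing = 3
ES_Tooling = 0; EF_Tooling = 5
ES_Supplier sourcing = 3; EF_Supplier sourcing = 3+7 = 10
ES_Pilot run = max(EF_Prototype build=4, EF_User testing=3) = 4; EF_Pilot run = 4+5 = 9
ES_QA = 10; EF_QA = 10+5 = 15
ES_Packaging design = 9; EF_Packaging design = 9+8 = 17
ES_Regulatory filing = max(EF_Pilot run=9, EF_QA=15) = 15; EF_Regulatory filing = 15+15 = 30
ES_Marketing collateral = max(EF_Tooling=5, EF_Pilot run=9, EF_Packaging design=17, EF_Regulatory filing=30) = 30; EF_Marketing collateral = 30+8 = 38
Expected project duration μ = 38 days. Critical path: User testing → Supplier sourcing → QA → Regulatory filing → Marketing collateral.

38 days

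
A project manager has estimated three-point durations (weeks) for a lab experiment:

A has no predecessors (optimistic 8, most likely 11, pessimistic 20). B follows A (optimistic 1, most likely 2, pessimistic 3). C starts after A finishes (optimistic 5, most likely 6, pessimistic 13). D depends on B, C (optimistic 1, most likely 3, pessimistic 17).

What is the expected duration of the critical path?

24 weeks

te_A = (8 + 4·11 + 20)/6 = 72/6 = 12
te_B = (1 + 4·2 + 3)/6 = 12/6 = 2
te_C = (5 + 4·6 + 13)/6 = 42/6 = 7
te_D = (1 + 4·3 + 17)/6 = 30/6 = 5

Forward pass:
ES_A = 0; EF_A = 12
ES_B = 12; EF_B = 12+2 = 14
ES_C = 12; EF_C = 12+7 = 19
ES_D = max(EF_B=14, EF_C=19) = 19; EF_D = 19+5 = 24
Expected project duration μ = 24 weeks. Critical path: A → C → D.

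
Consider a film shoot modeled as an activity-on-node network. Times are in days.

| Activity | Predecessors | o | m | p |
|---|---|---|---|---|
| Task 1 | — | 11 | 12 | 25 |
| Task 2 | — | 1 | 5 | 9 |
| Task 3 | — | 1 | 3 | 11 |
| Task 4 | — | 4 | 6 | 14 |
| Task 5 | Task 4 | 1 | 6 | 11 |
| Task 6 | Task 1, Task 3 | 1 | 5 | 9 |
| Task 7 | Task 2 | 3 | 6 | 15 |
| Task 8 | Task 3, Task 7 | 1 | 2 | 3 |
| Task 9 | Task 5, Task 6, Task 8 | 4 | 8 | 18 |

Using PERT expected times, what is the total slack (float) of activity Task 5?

6 days

te_Task 1 = (11 + 4·12 + 25)/6 = 84/6 = 14
te_Task 2 = (1 + 4·5 + 9)/6 = 30/6 = 5
te_Task 3 = (1 + 4·3 + 11)/6 = 24/6 = 4
te_Task 4 = (4 + 4·6 + 14)/6 = 42/6 = 7
te_Task 5 = (1 + 4·6 + 11)/6 = 36/6 = 6
te_Task 6 = (1 + 4·5 + 9)/6 = 30/6 = 5
te_Task 7 = (3 + 4·6 + 15)/6 = 42/6 = 7
te_Task 8 = (1 + 4·2 + 3)/6 = 12/6 = 2
te_Task 9 = (4 + 4·8 + 18)/6 = 54/6 = 9

Forward pass:
ES_Task 1 = 0; EF_Task 1 = 14
ES_Task 2 = 0; EF_Task 2 = 5
ES_Task 3 = 0; EF_Task 3 = 4
ES_Task 4 = 0; EF_Task 4 = 7
ES_Task 5 = 7; EF_Task 5 = 7+6 = 13
ES_Task 6 = max(EF_Task 1=14, EF_Task 3=4) = 14; EF_Task 6 = 14+5 = 19
ES_Task 7 = 5; EF_Task 7 = 5+7 = 12
ES_Task 8 = max(EF_Task 3=4, EF_Task 7=12) = 12; EF_Task 8 = 12+2 = 14
ES_Task 9 = max(EF_Task 5=13, EF_Task 6=19, EF_Task 8=14) = 19; EF_Task 9 = 19+9 = 28
Expected project duration μ = 28 days. Critical path: Task 1 → Task 6 → Task 9.

Backward pass:
LF_Task 9 = 28; LS_Task 9 = 28−9 = 19
LF_Task 8 = LS_Task 9 = 19; LS_Task 8 = 19−2 = 17
LF_Task 7 = LS_Task 8 = 17; LS_Task 7 = 17−7 = 10
LF_Task 6 = LS_Task 9 = 19; LS_Task 6 = 19−5 = 14
LF_Task 5 = LS_Task 9 = 19; LS_Task 5 = 19−6 = 13
LF_Task 4 = LS_Task 5 = 13; LS_Task 4 = 13−7 = 6
LF_Task 3 = min(LS_Task 6=14, LS_Task 8=17) = 14; LS_Task 3 = 14−4 = 10
LF_Task 2 = LS_Task 7 = 10; LS_Task 2 = 10−5 = 5
LF_Task 1 = LS_Task 6 = 14; LS_Task 1 = 14−14 = 0
Slack_Task 5 = LS_Task 5 − ES_Task 5 = 13 − 7 = 6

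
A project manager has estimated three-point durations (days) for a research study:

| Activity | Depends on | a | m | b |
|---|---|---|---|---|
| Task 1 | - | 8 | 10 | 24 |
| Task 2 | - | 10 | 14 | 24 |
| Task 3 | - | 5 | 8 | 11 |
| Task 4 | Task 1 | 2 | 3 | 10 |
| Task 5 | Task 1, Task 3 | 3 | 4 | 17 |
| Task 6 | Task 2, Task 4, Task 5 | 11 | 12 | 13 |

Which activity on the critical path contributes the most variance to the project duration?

Task 1

te_Task 1 = (8 + 4·10 + 24)/6 = 72/6 = 12; σ²_Task 1 = ((24−8)/6)² = 7.111
te_Task 2 = (10 + 4·14 + 24)/6 = 90/6 = 15; σ²_Task 2 = ((24−10)/6)² = 5.444
te_Task 3 = (5 + 4·8 + 11)/6 = 48/6 = 8; σ²_Task 3 = ((11−5)/6)² = 1.000
te_Task 4 = (2 + 4·3 + 10)/6 = 24/6 = 4; σ²_Task 4 = ((10−2)/6)² = 1.778
te_Task 5 = (3 + 4·4 + 17)/6 = 36/6 = 6; σ²_Task 5 = ((17−3)/6)² = 5.444
te_Task 6 = (11 + 4·12 + 13)/6 = 72/6 = 12; σ²_Task 6 = ((13−11)/6)² = 0.111

Forward pass:
ES_Task 1 = 0; EF_Task 1 = 12
ES_Task 2 = 0; EF_Task 2 = 15
ES_Task 3 = 0; EF_Task 3 = 8
ES_Task 4 = 12; EF_Task 4 = 12+4 = 16
ES_Task 5 = max(EF_Task 1=12, EF_Task 3=8) = 12; EF_Task 5 = 12+6 = 18
ES_Task 6 = max(EF_Task 2=15, EF_Task 4=16, EF_Task 5=18) = 18; EF_Task 6 = 18+12 = 30
Expected project duration μ = 30 days. Critical path: Task 1 → Task 5 → Task 6.

Variances on critical path: σ²_Task 1=7.111, σ²_Task 5=5.444, σ²_Task 6=0.111.
Largest is σ²_Task 1 = 7.111.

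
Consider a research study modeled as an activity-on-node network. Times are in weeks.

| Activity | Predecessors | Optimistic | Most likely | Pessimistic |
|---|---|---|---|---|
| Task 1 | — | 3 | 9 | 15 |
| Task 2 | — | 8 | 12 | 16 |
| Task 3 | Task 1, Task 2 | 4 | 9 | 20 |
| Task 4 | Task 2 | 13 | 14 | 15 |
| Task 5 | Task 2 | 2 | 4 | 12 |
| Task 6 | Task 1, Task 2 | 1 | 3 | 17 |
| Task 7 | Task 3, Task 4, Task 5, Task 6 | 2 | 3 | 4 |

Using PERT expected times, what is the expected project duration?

te_Task 1 = (3 + 4·9 + 15)/6 = 54/6 = 9
te_Task 2 = (8 + 4·12 + 16)/6 = 72/6 = 12
te_Task 3 = (4 + 4·9 + 20)/6 = 60/6 = 10
te_Task 4 = (13 + 4·14 + 15)/6 = 84/6 = 14
te_Task 5 = (2 + 4·4 + 12)/6 = 30/6 = 5
te_Task 6 = (1 + 4·3 + 17)/6 = 30/6 = 5
te_Task 7 = (2 + 4·3 + 4)/6 = 18/6 = 3

Forward pass:
ES_Task 1 = 0; EF_Task 1 = 9
ES_Task 2 = 0; EF_Task 2 = 12
ES_Task 3 = max(EF_Task 1=9, EF_Task 2=12) = 12; EF_Task 3 = 12+10 = 22
ES_Task 4 = 12; EF_Task 4 = 12+14 = 26
ES_Task 5 = 12; EF_Task 5 = 12+5 = 17
ES_Task 6 = max(EF_Task 1=9, EF_Task 2=12) = 12; EF_Task 6 = 12+5 = 17
ES_Task 7 = max(EF_Task 3=22, EF_Task 4=26, EF_Task 5=17, EF_Task 6=17) = 26; EF_Task 7 = 26+3 = 29
Expected project duration μ = 29 weeks. Critical path: Task 2 → Task 4 → Task 7.

29 weeks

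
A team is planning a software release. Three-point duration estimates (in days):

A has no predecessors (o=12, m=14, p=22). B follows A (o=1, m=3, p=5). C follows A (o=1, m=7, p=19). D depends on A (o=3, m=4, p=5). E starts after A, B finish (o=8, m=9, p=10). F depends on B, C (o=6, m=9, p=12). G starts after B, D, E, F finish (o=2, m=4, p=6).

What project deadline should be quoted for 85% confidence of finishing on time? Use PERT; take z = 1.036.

te_A = (12 + 4·14 + 22)/6 = 90/6 = 15; σ²_A = ((22−12)/6)² = 2.778
te_B = (1 + 4·3 + 5)/6 = 18/6 = 3; σ²_B = ((5−1)/6)² = 0.444
te_C = (1 + 4·7 + 19)/6 = 48/6 = 8; σ²_C = ((19−1)/6)² = 9.000
te_D = (3 + 4·4 + 5)/6 = 24/6 = 4; σ²_D = ((5−3)/6)² = 0.111
te_E = (8 + 4·9 + 10)/6 = 54/6 = 9; σ²_E = ((10−8)/6)² = 0.111
te_F = (6 + 4·9 + 12)/6 = 54/6 = 9; σ²_F = ((12−6)/6)² = 1.000
te_G = (2 + 4·4 + 6)/6 = 24/6 = 4; σ²_G = ((6−2)/6)² = 0.444

Forward pass:
ES_A = 0; EF_A = 15
ES_B = 15; EF_B = 15+3 = 18
ES_C = 15; EF_C = 15+8 = 23
ES_D = 15; EF_D = 15+4 = 19
ES_E = max(EF_A=15, EF_B=18) = 18; EF_E = 18+9 = 27
ES_F = max(EF_B=18, EF_C=23) = 23; EF_F = 23+9 = 32
ES_G = max(EF_B=18, EF_D=19, EF_E=27, EF_F=32) = 32; EF_G = 32+4 = 36
Expected project duration μ = 36 days. Critical path: A → C → F → G.

Variance along critical path = 2.778 + 9.000 + 1.000 + 0.444 = 13.222; σ = 3.636 days.
D = μ + z·σ = 36 + 1.036·3.636 = 39.8 days

39.8 days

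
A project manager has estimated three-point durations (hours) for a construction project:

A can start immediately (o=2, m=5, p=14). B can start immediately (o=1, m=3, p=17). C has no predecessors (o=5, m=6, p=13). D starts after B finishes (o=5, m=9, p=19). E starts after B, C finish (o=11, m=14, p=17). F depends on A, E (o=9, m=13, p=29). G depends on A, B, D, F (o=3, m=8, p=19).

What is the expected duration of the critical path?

45 hours

te_A = (2 + 4·5 + 14)/6 = 36/6 = 6
te_B = (1 + 4·3 + 17)/6 = 30/6 = 5
te_C = (5 + 4·6 + 13)/6 = 42/6 = 7
te_D = (5 + 4·9 + 19)/6 = 60/6 = 10
te_E = (11 + 4·14 + 17)/6 = 84/6 = 14
te_F = (9 + 4·13 + 29)/6 = 90/6 = 15
te_G = (3 + 4·8 + 19)/6 = 54/6 = 9

Forward pass:
ES_A = 0; EF_A = 6
ES_B = 0; EF_B = 5
ES_C = 0; EF_C = 7
ES_D = 5; EF_D = 5+10 = 15
ES_E = max(EF_B=5, EF_C=7) = 7; EF_E = 7+14 = 21
ES_F = max(EF_A=6, EF_E=21) = 21; EF_F = 21+15 = 36
ES_G = max(EF_A=6, EF_B=5, EF_D=15, EF_F=36) = 36; EF_G = 36+9 = 45
Expected project duration μ = 45 hours. Critical path: C → E → F → G.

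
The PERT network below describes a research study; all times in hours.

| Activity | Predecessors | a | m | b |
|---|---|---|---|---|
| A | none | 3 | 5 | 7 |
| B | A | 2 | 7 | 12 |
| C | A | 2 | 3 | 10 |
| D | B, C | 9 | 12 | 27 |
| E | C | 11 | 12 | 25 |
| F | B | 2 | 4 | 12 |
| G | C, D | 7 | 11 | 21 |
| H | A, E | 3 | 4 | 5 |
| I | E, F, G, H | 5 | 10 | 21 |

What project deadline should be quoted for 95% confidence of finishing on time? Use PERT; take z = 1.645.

te_A = (3 + 4·5 + 7)/6 = 30/6 = 5; σ²_A = ((7−3)/6)² = 0.444
te_B = (2 + 4·7 + 12)/6 = 42/6 = 7; σ²_B = ((12−2)/6)² = 2.778
te_C = (2 + 4·3 + 10)/6 = 24/6 = 4; σ²_C = ((10−2)/6)² = 1.778
te_D = (9 + 4·12 + 27)/6 = 84/6 = 14; σ²_D = ((27−9)/6)² = 9.000
te_E = (11 + 4·12 + 25)/6 = 84/6 = 14; σ²_E = ((25−11)/6)² = 5.444
te_F = (2 + 4·4 + 12)/6 = 30/6 = 5; σ²_F = ((12−2)/6)² = 2.778
te_G = (7 + 4·11 + 21)/6 = 72/6 = 12; σ²_G = ((21−7)/6)² = 5.444
te_H = (3 + 4·4 + 5)/6 = 24/6 = 4; σ²_H = ((5−3)/6)² = 0.111
te_I = (5 + 4·10 + 21)/6 = 66/6 = 11; σ²_I = ((21−5)/6)² = 7.111

Forward pass:
ES_A = 0; EF_A = 5
ES_B = 5; EF_B = 5+7 = 12
ES_C = 5; EF_C = 5+4 = 9
ES_D = max(EF_B=12, EF_C=9) = 12; EF_D = 12+14 = 26
ES_E = 9; EF_E = 9+14 = 23
ES_F = 12; EF_F = 12+5 = 17
ES_G = max(EF_C=9, EF_D=26) = 26; EF_G = 26+12 = 38
ES_H = max(EF_A=5, EF_E=23) = 23; EF_H = 23+4 = 27
ES_I = max(EF_E=23, EF_F=17, EF_G=38, EF_H=27) = 38; EF_I = 38+11 = 49
Expected project duration μ = 49 hours. Critical path: A → B → D → G → I.

Variance along critical path = 0.444 + 2.778 + 9.000 + 5.444 + 7.111 = 24.778; σ = 4.978 hours.
D = μ + z·σ = 49 + 1.645·4.978 = 57.2 hours

57.2 hours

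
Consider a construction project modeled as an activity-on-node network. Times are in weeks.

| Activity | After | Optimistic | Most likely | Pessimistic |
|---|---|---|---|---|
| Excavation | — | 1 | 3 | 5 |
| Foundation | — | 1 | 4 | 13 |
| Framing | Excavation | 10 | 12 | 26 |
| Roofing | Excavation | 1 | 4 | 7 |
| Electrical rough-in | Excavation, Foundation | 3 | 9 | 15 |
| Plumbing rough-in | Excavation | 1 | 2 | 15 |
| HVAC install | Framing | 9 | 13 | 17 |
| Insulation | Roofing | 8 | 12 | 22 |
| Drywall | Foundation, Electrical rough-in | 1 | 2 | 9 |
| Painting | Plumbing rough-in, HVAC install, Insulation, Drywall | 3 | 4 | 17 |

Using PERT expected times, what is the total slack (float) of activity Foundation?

te_Excavation = (1 + 4·3 + 5)/6 = 18/6 = 3
te_Foundation = (1 + 4·4 + 13)/6 = 30/6 = 5
te_Framing = (10 + 4·12 + 26)/6 = 84/6 = 14
te_Roofing = (1 + 4·4 + 7)/6 = 24/6 = 4
te_Electrical rough-in = (3 + 4·9 + 15)/6 = 54/6 = 9
te_Plumbing rough-in = (1 + 4·2 + 15)/6 = 24/6 = 4
te_HVAC install = (9 + 4·13 + 17)/6 = 78/6 = 13
te_Insulation = (8 + 4·12 + 22)/6 = 78/6 = 13
te_Drywall = (1 + 4·2 + 9)/6 = 18/6 = 3
te_Painting = (3 + 4·4 + 17)/6 = 36/6 = 6

Forward pass:
ES_Excavation = 0; EF_Excavation = 3
ES_Foundation = 0; EF_Foundation = 5
ES_Framing = 3; EF_Framing = 3+14 = 17
ES_Roofing = 3; EF_Roofing = 3+4 = 7
ES_Electrical rough-in = max(EF_Excavation=3, EF_Foundation=5) = 5; EF_Electrical rough-in = 5+9 = 14
ES_Plumbing rough-in = 3; EF_Plumbing rough-in = 3+4 = 7
ES_HVAC install = 17; EF_HVAC install = 17+13 = 30
ES_Insulation = 7; EF_Insulation = 7+13 = 20
ES_Drywall = max(EF_Foundation=5, EF_Electrical rough-in=14) = 14; EF_Drywall = 14+3 = 17
ES_Painting = max(EF_Plumbing rough-in=7, EF_HVAC install=30, EF_Insulation=20, EF_Drywall=17) = 30; EF_Painting = 30+6 = 36
Expected project duration μ = 36 weeks. Critical path: Excavation → Framing → HVAC install → Painting.

Backward pass:
LF_Painting = 36; LS_Painting = 36−6 = 30
LF_Drywall = LS_Painting = 30; LS_Drywall = 30−3 = 27
LF_Insulation = LS_Painting = 30; LS_Insulation = 30−13 = 17
LF_HVAC install = LS_Painting = 30; LS_HVAC install = 30−13 = 17
LF_Plumbing rough-in = LS_Painting = 30; LS_Plumbing rough-in = 30−4 = 26
LF_Electrical rough-in = LS_Drywall = 27; LS_Electrical rough-in = 27−9 = 18
LF_Roofing = LS_Insulation = 17; LS_Roofing = 17−4 = 13
LF_Framing = LS_HVAC install = 17; LS_Framing = 17−14 = 3
LF_Foundation = min(LS_Electrical rough-in=18, LS_Drywall=27) = 18; LS_Foundation = 18−5 = 13
LF_Excavation = min(LS_Framing=3, LS_Roofing=13, LS_Electrical rough-in=18, LS_Plumbing rough-in=26) = 3; LS_Excavation = 3−3 = 0
Slack_Foundation = LS_Foundation − ES_Foundation = 13 − 0 = 13

13 weeks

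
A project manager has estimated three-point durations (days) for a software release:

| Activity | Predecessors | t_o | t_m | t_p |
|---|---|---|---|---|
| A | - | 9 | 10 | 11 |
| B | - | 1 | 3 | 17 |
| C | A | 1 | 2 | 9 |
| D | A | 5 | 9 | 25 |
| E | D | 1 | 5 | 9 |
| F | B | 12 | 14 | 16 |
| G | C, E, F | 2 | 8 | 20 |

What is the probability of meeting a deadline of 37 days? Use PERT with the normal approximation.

te_A = (9 + 4·10 + 11)/6 = 60/6 = 10; σ²_A = ((11−9)/6)² = 0.111
te_B = (1 + 4·3 + 17)/6 = 30/6 = 5; σ²_B = ((17−1)/6)² = 7.111
te_C = (1 + 4·2 + 9)/6 = 18/6 = 3; σ²_C = ((9−1)/6)² = 1.778
te_D = (5 + 4·9 + 25)/6 = 66/6 = 11; σ²_D = ((25−5)/6)² = 11.111
te_E = (1 + 4·5 + 9)/6 = 30/6 = 5; σ²_E = ((9−1)/6)² = 1.778
te_F = (12 + 4·14 + 16)/6 = 84/6 = 14; σ²_F = ((16−12)/6)² = 0.444
te_G = (2 + 4·8 + 20)/6 = 54/6 = 9; σ²_G = ((20−2)/6)² = 9.000

Forward pass:
ES_A = 0; EF_A = 10
ES_B = 0; EF_B = 5
ES_C = 10; EF_C = 10+3 = 13
ES_D = 10; EF_D = 10+11 = 21
ES_E = 21; EF_E = 21+5 = 26
ES_F = 5; EF_F = 5+14 = 19
ES_G = max(EF_C=13, EF_E=26, EF_F=19) = 26; EF_G = 26+9 = 35
Expected project duration μ = 35 days. Critical path: A → D → E → G.

Variance along critical path = 0.111 + 11.111 + 1.778 + 9.000 = 22.000; σ = √22.000 = 4.690 days.
Z = (37 − 35) / 4.690 = 0.426
P(T ≤ 37) = Φ(0.426) ≈ 0.665

0.665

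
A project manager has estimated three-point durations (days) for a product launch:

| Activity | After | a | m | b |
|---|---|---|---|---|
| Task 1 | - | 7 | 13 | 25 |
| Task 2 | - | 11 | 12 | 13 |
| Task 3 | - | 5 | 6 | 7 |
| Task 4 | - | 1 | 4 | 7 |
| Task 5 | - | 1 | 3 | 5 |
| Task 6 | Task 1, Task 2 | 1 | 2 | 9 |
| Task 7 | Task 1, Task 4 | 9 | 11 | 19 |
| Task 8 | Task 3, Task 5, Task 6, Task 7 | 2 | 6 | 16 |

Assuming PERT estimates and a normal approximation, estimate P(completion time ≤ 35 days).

0.685

te_Task 1 = (7 + 4·13 + 25)/6 = 84/6 = 14; σ²_Task 1 = ((25−7)/6)² = 9.000
te_Task 2 = (11 + 4·12 + 13)/6 = 72/6 = 12; σ²_Task 2 = ((13−11)/6)² = 0.111
te_Task 3 = (5 + 4·6 + 7)/6 = 36/6 = 6; σ²_Task 3 = ((7−5)/6)² = 0.111
te_Task 4 = (1 + 4·4 + 7)/6 = 24/6 = 4; σ²_Task 4 = ((7−1)/6)² = 1.000
te_Task 5 = (1 + 4·3 + 5)/6 = 18/6 = 3; σ²_Task 5 = ((5−1)/6)² = 0.444
te_Task 6 = (1 + 4·2 + 9)/6 = 18/6 = 3; σ²_Task 6 = ((9−1)/6)² = 1.778
te_Task 7 = (9 + 4·11 + 19)/6 = 72/6 = 12; σ²_Task 7 = ((19−9)/6)² = 2.778
te_Task 8 = (2 + 4·6 + 16)/6 = 42/6 = 7; σ²_Task 8 = ((16−2)/6)² = 5.444

Forward pass:
ES_Task 1 = 0; EF_Task 1 = 14
ES_Task 2 = 0; EF_Task 2 = 12
ES_Task 3 = 0; EF_Task 3 = 6
ES_Task 4 = 0; EF_Task 4 = 4
ES_Task 5 = 0; EF_Task 5 = 3
ES_Task 6 = max(EF_Task 1=14, EF_Task 2=12) = 14; EF_Task 6 = 14+3 = 17
ES_Task 7 = max(EF_Task 1=14, EF_Task 4=4) = 14; EF_Task 7 = 14+12 = 26
ES_Task 8 = max(EF_Task 3=6, EF_Task 5=3, EF_Task 6=17, EF_Task 7=26) = 26; EF_Task 8 = 26+7 = 33
Expected project duration μ = 33 days. Critical path: Task 1 → Task 7 → Task 8.

Variance along critical path = 9.000 + 2.778 + 5.444 = 17.222; σ = √17.222 = 4.150 days.
Z = (35 − 33) / 4.150 = 0.482
P(T ≤ 35) = Φ(0.482) ≈ 0.685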